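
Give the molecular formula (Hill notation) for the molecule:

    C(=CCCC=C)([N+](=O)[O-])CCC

C9H15NO2

Heavy atoms from the SMILES: 9 C, 1 N, 2 O.
Implicit hydrogens by atom environment:
  5 × C: 2 H each → 10
  2 × C: 1 H each → 2
  1 × C: 3 H
  1 × C: no H
  1 × N (charge +1): no H
  1 × O: no H
  1 × O (charge -1): no H
  Total hydrogens = 15.
Molecular formula: C9H15NO2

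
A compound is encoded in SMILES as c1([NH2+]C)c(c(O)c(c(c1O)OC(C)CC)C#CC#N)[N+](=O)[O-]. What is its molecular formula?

C14H16N3O5+

Heavy atoms from the SMILES: 14 C, 3 N, 5 O.
Implicit hydrogens by atom environment:
  6 × C (aromatic): no H
  3 × C: 3 H each → 9
  3 × C: no H
  2 × O: 1 H each → 2
  2 × O: no H
  1 × C: 2 H
  1 × C: 1 H
  1 × N (charge +1): 2 H
  1 × N: no H
  1 × N (charge +1): no H
  1 × O (charge -1): no H
  Total hydrogens = 16.
Net charge +1.
Molecular formula: C14H16N3O5+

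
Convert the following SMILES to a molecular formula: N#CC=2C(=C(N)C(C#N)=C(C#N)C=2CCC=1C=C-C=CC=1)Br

C17H11BrN4

Heavy atoms from the SMILES: 1 Br, 17 C, 4 N.
Implicit hydrogens by atom environment:
  7 × C (aromatic): no H
  5 × C (aromatic): 1 H each → 5
  3 × C: no H
  3 × N: no H
  2 × C: 2 H each → 4
  1 × Br: no H
  1 × N: 2 H
  Total hydrogens = 11.
Molecular formula: C17H11BrN4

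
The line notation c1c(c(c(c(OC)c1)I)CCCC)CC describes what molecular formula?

C13H19IO

Heavy atoms from the SMILES: 13 C, 1 I, 1 O.
Implicit hydrogens by atom environment:
  4 × C: 2 H each → 8
  4 × C (aromatic): no H
  3 × C: 3 H each → 9
  2 × C (aromatic): 1 H each → 2
  1 × I: no H
  1 × O: no H
  Total hydrogens = 19.
Molecular formula: C13H19IO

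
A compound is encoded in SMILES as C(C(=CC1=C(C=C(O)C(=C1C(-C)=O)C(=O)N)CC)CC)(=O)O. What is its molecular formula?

C16H19NO5

Heavy atoms from the SMILES: 16 C, 1 N, 5 O.
Implicit hydrogens by atom environment:
  5 × C (aromatic): no H
  4 × C: no H
  3 × C: 3 H each → 9
  3 × O: no H
  2 × C: 2 H each → 4
  2 × O: 1 H each → 2
  1 × C (aromatic): 1 H
  1 × C: 1 H
  1 × N: 2 H
  Total hydrogens = 19.
Molecular formula: C16H19NO5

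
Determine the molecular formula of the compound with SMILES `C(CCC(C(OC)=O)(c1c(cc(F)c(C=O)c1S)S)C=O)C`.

Heavy atoms from the SMILES: 15 C, 1 F, 4 O, 2 S.
Implicit hydrogens by atom environment:
  5 × C (aromatic): no H
  4 × O: no H
  3 × C: 2 H each → 6
  2 × C: 3 H each → 6
  2 × C: 1 H each → 2
  2 × C: no H
  2 × S: 1 H each → 2
  1 × C (aromatic): 1 H
  1 × F: no H
  Total hydrogens = 17.
Molecular formula: C15H17FO4S2

C15H17FO4S2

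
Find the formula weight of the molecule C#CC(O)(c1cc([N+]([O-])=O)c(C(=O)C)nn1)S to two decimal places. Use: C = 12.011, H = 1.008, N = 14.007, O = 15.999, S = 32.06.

Molecular formula: C9H7N3O4S.
M = 9×12.011 + 7×1.008 + 3×14.007 + 4×15.999 + 1×32.06 = 253.23 g/mol.

253.23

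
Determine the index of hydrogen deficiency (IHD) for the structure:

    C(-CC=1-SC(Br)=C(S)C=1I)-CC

Molecular formula from the SMILES: C8H10BrIS2.
DoU = (2C + 2 + N − H − X)/2 = (2·8 + 2 + 0 − 10 − 2)/2 = 6/2 = 3.
(Structurally: 1 ring(s) + 2 π bond(s) = 3.)

3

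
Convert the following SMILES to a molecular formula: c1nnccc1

C4H4N2

Heavy atoms from the SMILES: 4 C, 2 N.
Implicit hydrogens by atom environment:
  4 × C (aromatic): 1 H each → 4
  2 × N (aromatic): no H
  Total hydrogens = 4.
Molecular formula: C4H4N2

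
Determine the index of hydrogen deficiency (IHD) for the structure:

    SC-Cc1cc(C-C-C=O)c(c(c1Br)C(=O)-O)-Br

6

Molecular formula from the SMILES: C12H12Br2O3S.
DoU = (2C + 2 + N − H − X)/2 = (2·12 + 2 + 0 − 12 − 2)/2 = 12/2 = 6.
(Structurally: 1 ring(s) + 5 π bond(s) = 6.)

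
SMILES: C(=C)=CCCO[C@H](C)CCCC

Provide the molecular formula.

Heavy atoms from the SMILES: 11 C, 1 O.
Implicit hydrogens by atom environment:
  6 × C: 2 H each → 12
  2 × C: 3 H each → 6
  2 × C: 1 H each → 2
  1 × C: no H
  1 × O: no H
  Total hydrogens = 20.
Molecular formula: C11H20O

C11H20O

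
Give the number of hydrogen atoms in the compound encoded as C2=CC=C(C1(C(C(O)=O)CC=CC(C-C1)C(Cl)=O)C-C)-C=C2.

Hydrogens are implicit in SMILES; fill each atom to its normal valence:
  5 × C (aromatic): 1 H each → 5
  4 × C: 2 H each → 8
  4 × C: 1 H each → 4
  3 × C: no H
  2 × O: no H
  1 × C: 3 H
  1 × C (aromatic): no H
  1 × Cl: no H
  1 × O: 1 H
  Total hydrogens = 21.

21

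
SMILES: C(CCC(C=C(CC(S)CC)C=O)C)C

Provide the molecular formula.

C13H24OS

Heavy atoms from the SMILES: 13 C, 1 O, 1 S.
Implicit hydrogens by atom environment:
  5 × C: 2 H each → 10
  4 × C: 1 H each → 4
  3 × C: 3 H each → 9
  1 × C: no H
  1 × O: no H
  1 × S: 1 H
  Total hydrogens = 24.
Molecular formula: C13H24OS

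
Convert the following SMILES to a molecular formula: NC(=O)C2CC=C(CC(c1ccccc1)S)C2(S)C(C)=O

C16H19NO2S2

Heavy atoms from the SMILES: 16 C, 1 N, 2 O, 2 S.
Implicit hydrogens by atom environment:
  5 × C (aromatic): 1 H each → 5
  4 × C: no H
  3 × C: 1 H each → 3
  2 × C: 2 H each → 4
  2 × O: no H
  2 × S: 1 H each → 2
  1 × C: 3 H
  1 × C (aromatic): no H
  1 × N: 2 H
  Total hydrogens = 19.
Molecular formula: C16H19NO2S2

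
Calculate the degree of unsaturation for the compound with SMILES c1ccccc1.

4

Molecular formula from the SMILES: C6H6.
DoU = (2C + 2 + N − H − X)/2 = (2·6 + 2 + 0 − 6 − 0)/2 = 8/2 = 4.
(Structurally: 1 ring(s) + 3 π bond(s) = 4.)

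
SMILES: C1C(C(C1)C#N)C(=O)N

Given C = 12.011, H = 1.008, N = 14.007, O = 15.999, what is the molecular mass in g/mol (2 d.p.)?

124.14

Molecular formula: C6H8N2O.
M = 6×12.011 + 8×1.008 + 2×14.007 + 1×15.999 = 124.14 g/mol.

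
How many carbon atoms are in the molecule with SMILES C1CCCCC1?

6

The symbol for carbon appears 6 times in the SMILES.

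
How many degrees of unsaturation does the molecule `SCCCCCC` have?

0

Molecular formula from the SMILES: C6H14S.
DoU = (2C + 2 + N − H − X)/2 = (2·6 + 2 + 0 − 14 − 0)/2 = 0/2 = 0.
(Structurally: 0 ring(s) + 0 π bond(s) = 0.)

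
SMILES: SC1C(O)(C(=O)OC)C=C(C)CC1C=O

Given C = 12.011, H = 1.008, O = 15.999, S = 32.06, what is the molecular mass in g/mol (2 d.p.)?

Molecular formula: C10H14O4S.
M = 10×12.011 + 14×1.008 + 4×15.999 + 1×32.06 = 230.28 g/mol.

230.28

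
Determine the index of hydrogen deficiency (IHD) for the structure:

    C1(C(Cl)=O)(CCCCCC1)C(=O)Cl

3

Molecular formula from the SMILES: C9H12Cl2O2.
DoU = (2C + 2 + N − H − X)/2 = (2·9 + 2 + 0 − 12 − 2)/2 = 6/2 = 3.
(Structurally: 1 ring(s) + 2 π bond(s) = 3.)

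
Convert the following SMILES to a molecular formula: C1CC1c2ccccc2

Heavy atoms from the SMILES: 9 C.
Implicit hydrogens by atom environment:
  5 × C (aromatic): 1 H each → 5
  2 × C: 2 H each → 4
  1 × C: 1 H
  1 × C (aromatic): no H
  Total hydrogens = 10.
Molecular formula: C9H10

C9H10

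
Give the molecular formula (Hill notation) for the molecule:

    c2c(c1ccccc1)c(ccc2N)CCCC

Heavy atoms from the SMILES: 16 C, 1 N.
Implicit hydrogens by atom environment:
  8 × C (aromatic): 1 H each → 8
  4 × C (aromatic): no H
  3 × C: 2 H each → 6
  1 × C: 3 H
  1 × N: 2 H
  Total hydrogens = 19.
Molecular formula: C16H19N

C16H19N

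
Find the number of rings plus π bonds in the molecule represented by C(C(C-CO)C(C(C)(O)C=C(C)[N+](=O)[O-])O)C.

2

Molecular formula from the SMILES: C11H21NO5.
DoU = (2C + 2 + N − H − X)/2 = (2·11 + 2 + 1 − 21 − 0)/2 = 4/2 = 2.
(Structurally: 0 ring(s) + 2 π bond(s) = 2.)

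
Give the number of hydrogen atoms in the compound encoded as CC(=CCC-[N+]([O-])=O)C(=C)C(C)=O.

Hydrogens are implicit in SMILES; fill each atom to its normal valence:
  3 × C: 2 H each → 6
  3 × C: no H
  2 × C: 3 H each → 6
  2 × O: no H
  1 × C: 1 H
  1 × N (charge +1): no H
  1 × O (charge -1): no H
  Total hydrogens = 13.

13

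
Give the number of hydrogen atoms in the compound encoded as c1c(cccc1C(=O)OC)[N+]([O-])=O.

Hydrogens are implicit in SMILES; fill each atom to its normal valence:
  4 × C (aromatic): 1 H each → 4
  3 × O: no H
  2 × C (aromatic): no H
  1 × C: 3 H
  1 × C: no H
  1 × N (charge +1): no H
  1 × O (charge -1): no H
  Total hydrogens = 7.

7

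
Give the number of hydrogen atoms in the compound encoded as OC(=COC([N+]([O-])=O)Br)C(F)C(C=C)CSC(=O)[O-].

Hydrogens are implicit in SMILES; fill each atom to its normal valence:
  5 × C: 1 H each → 5
  3 × O: no H
  2 × C: 2 H each → 4
  2 × C: no H
  2 × O (charge -1): no H
  1 × Br: no H
  1 × F: no H
  1 × N (charge +1): no H
  1 × O: 1 H
  1 × S: no H
  Total hydrogens = 10.

10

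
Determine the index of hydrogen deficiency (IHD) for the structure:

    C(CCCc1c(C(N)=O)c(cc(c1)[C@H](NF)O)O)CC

5

Molecular formula from the SMILES: C14H21FN2O3.
DoU = (2C + 2 + N − H − X)/2 = (2·14 + 2 + 2 − 21 − 1)/2 = 10/2 = 5.
(Structurally: 1 ring(s) + 4 π bond(s) = 5.)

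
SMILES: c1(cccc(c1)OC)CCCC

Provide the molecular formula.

Heavy atoms from the SMILES: 11 C, 1 O.
Implicit hydrogens by atom environment:
  4 × C (aromatic): 1 H each → 4
  3 × C: 2 H each → 6
  2 × C: 3 H each → 6
  2 × C (aromatic): no H
  1 × O: no H
  Total hydrogens = 16.
Molecular formula: C11H16O

C11H16O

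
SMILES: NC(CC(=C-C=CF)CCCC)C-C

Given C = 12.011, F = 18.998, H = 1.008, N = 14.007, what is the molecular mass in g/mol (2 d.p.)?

Molecular formula: C12H22FN.
M = 12×12.011 + 1×18.998 + 22×1.008 + 1×14.007 = 199.31 g/mol.

199.31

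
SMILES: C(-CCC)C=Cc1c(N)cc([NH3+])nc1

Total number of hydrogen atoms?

18

Hydrogens are implicit in SMILES; fill each atom to its normal valence:
  3 × C: 2 H each → 6
  3 × C (aromatic): no H
  2 × C (aromatic): 1 H each → 2
  2 × C: 1 H each → 2
  1 × C: 3 H
  1 × N (charge +1): 3 H
  1 × N: 2 H
  1 × N (aromatic): no H
  Total hydrogens = 18.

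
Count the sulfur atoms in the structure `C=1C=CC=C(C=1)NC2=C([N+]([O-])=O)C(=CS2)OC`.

The symbol for sulfur appears 1 time in the SMILES.

1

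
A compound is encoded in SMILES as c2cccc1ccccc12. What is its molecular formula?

Heavy atoms from the SMILES: 10 C.
Implicit hydrogens by atom environment:
  8 × C (aromatic): 1 H each → 8
  2 × C (aromatic): no H
  Total hydrogens = 8.
Molecular formula: C10H8

C10H8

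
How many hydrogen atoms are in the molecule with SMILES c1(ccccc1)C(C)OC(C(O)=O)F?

Hydrogens are implicit in SMILES; fill each atom to its normal valence:
  5 × C (aromatic): 1 H each → 5
  2 × C: 1 H each → 2
  2 × O: no H
  1 × C: 3 H
  1 × C (aromatic): no H
  1 × C: no H
  1 × F: no H
  1 × O: 1 H
  Total hydrogens = 11.

11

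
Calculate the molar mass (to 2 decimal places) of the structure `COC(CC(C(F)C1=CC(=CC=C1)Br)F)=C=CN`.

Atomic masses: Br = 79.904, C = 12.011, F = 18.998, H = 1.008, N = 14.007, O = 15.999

Molecular formula: C13H14BrF2NO.
M = 1×79.904 + 13×12.011 + 2×18.998 + 14×1.008 + 1×14.007 + 1×15.999 = 318.16 g/mol.

318.16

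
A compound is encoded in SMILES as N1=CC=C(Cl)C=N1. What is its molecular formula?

Heavy atoms from the SMILES: 4 C, 1 Cl, 2 N.
Implicit hydrogens by atom environment:
  3 × C (aromatic): 1 H each → 3
  2 × N (aromatic): no H
  1 × C (aromatic): no H
  1 × Cl: no H
  Total hydrogens = 3.
Molecular formula: C4H3ClN2

C4H3ClN2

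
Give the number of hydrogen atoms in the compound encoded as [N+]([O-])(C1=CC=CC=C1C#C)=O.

5

Hydrogens are implicit in SMILES; fill each atom to its normal valence:
  4 × C (aromatic): 1 H each → 4
  2 × C (aromatic): no H
  1 × C: 1 H
  1 × C: no H
  1 × N (charge +1): no H
  1 × O: no H
  1 × O (charge -1): no H
  Total hydrogens = 5.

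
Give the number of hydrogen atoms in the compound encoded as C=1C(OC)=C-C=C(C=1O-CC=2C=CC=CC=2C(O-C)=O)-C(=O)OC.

Hydrogens are implicit in SMILES; fill each atom to its normal valence:
  7 × C (aromatic): 1 H each → 7
  6 × O: no H
  5 × C (aromatic): no H
  3 × C: 3 H each → 9
  2 × C: no H
  1 × C: 2 H
  Total hydrogens = 18.

18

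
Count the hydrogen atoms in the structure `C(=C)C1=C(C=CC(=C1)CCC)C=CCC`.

Hydrogens are implicit in SMILES; fill each atom to its normal valence:
  4 × C: 2 H each → 8
  3 × C (aromatic): 1 H each → 3
  3 × C: 1 H each → 3
  3 × C (aromatic): no H
  2 × C: 3 H each → 6
  Total hydrogens = 20.

20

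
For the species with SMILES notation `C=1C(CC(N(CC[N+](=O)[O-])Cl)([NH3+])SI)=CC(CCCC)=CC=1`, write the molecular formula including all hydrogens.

Heavy atoms from the SMILES: 14 C, 1 Cl, 1 I, 3 N, 2 O, 1 S.
Implicit hydrogens by atom environment:
  6 × C: 2 H each → 12
  4 × C (aromatic): 1 H each → 4
  2 × C (aromatic): no H
  1 × C: 3 H
  1 × C: no H
  1 × Cl: no H
  1 × I: no H
  1 × N (charge +1): 3 H
  1 × N: no H
  1 × N (charge +1): no H
  1 × O: no H
  1 × O (charge -1): no H
  1 × S: no H
  Total hydrogens = 22.
Net charge +1.
Molecular formula: C14H22ClIN3O2S+

C14H22ClIN3O2S+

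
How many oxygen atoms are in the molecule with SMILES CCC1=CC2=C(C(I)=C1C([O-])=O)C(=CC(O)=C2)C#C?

The symbol for oxygen appears 3 times in the SMILES.

3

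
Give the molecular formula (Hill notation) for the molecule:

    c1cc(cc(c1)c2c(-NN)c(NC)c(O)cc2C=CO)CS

Heavy atoms from the SMILES: 16 C, 3 N, 2 O, 1 S.
Implicit hydrogens by atom environment:
  7 × C (aromatic): no H
  5 × C (aromatic): 1 H each → 5
  2 × C: 1 H each → 2
  2 × N: 1 H each → 2
  2 × O: 1 H each → 2
  1 × C: 3 H
  1 × C: 2 H
  1 × N: 2 H
  1 × S: 1 H
  Total hydrogens = 19.
Molecular formula: C16H19N3O2S

C16H19N3O2S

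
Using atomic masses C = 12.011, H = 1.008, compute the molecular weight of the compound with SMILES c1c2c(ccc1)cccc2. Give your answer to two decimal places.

128.17

Molecular formula: C10H8.
M = 10×12.011 + 8×1.008 = 128.17 g/mol.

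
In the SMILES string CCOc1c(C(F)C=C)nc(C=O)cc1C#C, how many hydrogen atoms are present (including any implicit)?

12

Hydrogens are implicit in SMILES; fill each atom to its normal valence:
  4 × C: 1 H each → 4
  4 × C (aromatic): no H
  2 × C: 2 H each → 4
  2 × O: no H
  1 × C: 3 H
  1 × C (aromatic): 1 H
  1 × C: no H
  1 × F: no H
  1 × N (aromatic): no H
  Total hydrogens = 12.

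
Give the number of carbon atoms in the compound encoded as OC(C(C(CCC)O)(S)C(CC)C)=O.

10

The symbol for carbon appears 10 times in the SMILES.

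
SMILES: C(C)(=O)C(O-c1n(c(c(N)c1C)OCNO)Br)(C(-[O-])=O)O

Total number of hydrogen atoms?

Hydrogens are implicit in SMILES; fill each atom to its normal valence:
  4 × C (aromatic): no H
  4 × O: no H
  3 × C: no H
  2 × C: 3 H each → 6
  2 × O: 1 H each → 2
  1 × Br: no H
  1 × C: 2 H
  1 × N: 2 H
  1 × N: 1 H
  1 × N (aromatic): no H
  1 × O (charge -1): no H
  Total hydrogens = 13.

13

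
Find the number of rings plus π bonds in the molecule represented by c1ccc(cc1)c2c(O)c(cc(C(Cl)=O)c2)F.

Molecular formula from the SMILES: C13H8ClFO2.
DoU = (2C + 2 + N − H − X)/2 = (2·13 + 2 + 0 − 8 − 2)/2 = 18/2 = 9.
(Structurally: 2 ring(s) + 7 π bond(s) = 9.)

9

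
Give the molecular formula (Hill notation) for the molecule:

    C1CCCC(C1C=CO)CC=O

C10H16O2

Heavy atoms from the SMILES: 10 C, 2 O.
Implicit hydrogens by atom environment:
  5 × C: 2 H each → 10
  5 × C: 1 H each → 5
  1 × O: 1 H
  1 × O: no H
  Total hydrogens = 16.
Molecular formula: C10H16O2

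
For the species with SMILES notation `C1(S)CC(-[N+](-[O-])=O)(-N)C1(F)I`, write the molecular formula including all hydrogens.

C4H6FIN2O2S

Heavy atoms from the SMILES: 4 C, 1 F, 1 I, 2 N, 2 O, 1 S.
Implicit hydrogens by atom environment:
  2 × C: no H
  1 × C: 2 H
  1 × C: 1 H
  1 × F: no H
  1 × I: no H
  1 × N: 2 H
  1 × N (charge +1): no H
  1 × O: no H
  1 × O (charge -1): no H
  1 × S: 1 H
  Total hydrogens = 6.
Molecular formula: C4H6FIN2O2S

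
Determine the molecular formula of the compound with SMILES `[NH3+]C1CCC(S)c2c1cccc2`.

C10H14NS+

Heavy atoms from the SMILES: 10 C, 1 N, 1 S.
Implicit hydrogens by atom environment:
  4 × C (aromatic): 1 H each → 4
  2 × C: 2 H each → 4
  2 × C: 1 H each → 2
  2 × C (aromatic): no H
  1 × N (charge +1): 3 H
  1 × S: 1 H
  Total hydrogens = 14.
Net charge +1.
Molecular formula: C10H14NS+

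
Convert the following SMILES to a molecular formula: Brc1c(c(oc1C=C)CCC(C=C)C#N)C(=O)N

Heavy atoms from the SMILES: 1 Br, 13 C, 2 N, 2 O.
Implicit hydrogens by atom environment:
  4 × C: 2 H each → 8
  4 × C (aromatic): no H
  3 × C: 1 H each → 3
  2 × C: no H
  1 × Br: no H
  1 × N: 2 H
  1 × N: no H
  1 × O (aromatic): no H
  1 × O: no H
  Total hydrogens = 13.
Molecular formula: C13H13BrN2O2

C13H13BrN2O2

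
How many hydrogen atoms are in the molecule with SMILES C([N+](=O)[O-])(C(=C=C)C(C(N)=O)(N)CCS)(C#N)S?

12

Hydrogens are implicit in SMILES; fill each atom to its normal valence:
  6 × C: no H
  3 × C: 2 H each → 6
  2 × N: 2 H each → 4
  2 × O: no H
  2 × S: 1 H each → 2
  1 × N: no H
  1 × N (charge +1): no H
  1 × O (charge -1): no H
  Total hydrogens = 12.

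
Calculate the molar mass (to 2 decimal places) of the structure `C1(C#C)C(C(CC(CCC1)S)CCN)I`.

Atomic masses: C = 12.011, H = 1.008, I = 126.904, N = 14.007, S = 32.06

337.26

Molecular formula: C12H20INS.
M = 12×12.011 + 20×1.008 + 1×126.904 + 1×14.007 + 1×32.06 = 337.26 g/mol.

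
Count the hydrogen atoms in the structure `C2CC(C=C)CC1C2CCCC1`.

20

Hydrogens are implicit in SMILES; fill each atom to its normal valence:
  8 × C: 2 H each → 16
  4 × C: 1 H each → 4
  Total hydrogens = 20.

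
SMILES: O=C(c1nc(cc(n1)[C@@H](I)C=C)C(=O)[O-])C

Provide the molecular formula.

Heavy atoms from the SMILES: 10 C, 1 I, 2 N, 3 O.
Implicit hydrogens by atom environment:
  3 × C (aromatic): no H
  2 × C: 1 H each → 2
  2 × C: no H
  2 × N (aromatic): no H
  2 × O: no H
  1 × C: 3 H
  1 × C: 2 H
  1 × C (aromatic): 1 H
  1 × I: no H
  1 × O (charge -1): no H
  Total hydrogens = 8.
Net charge -1.
Molecular formula: C10H8IN2O3-

C10H8IN2O3-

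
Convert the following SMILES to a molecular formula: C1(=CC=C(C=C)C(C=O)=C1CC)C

Heavy atoms from the SMILES: 12 C, 1 O.
Implicit hydrogens by atom environment:
  4 × C (aromatic): no H
  2 × C: 3 H each → 6
  2 × C: 2 H each → 4
  2 × C (aromatic): 1 H each → 2
  2 × C: 1 H each → 2
  1 × O: no H
  Total hydrogens = 14.
Molecular formula: C12H14O

C12H14O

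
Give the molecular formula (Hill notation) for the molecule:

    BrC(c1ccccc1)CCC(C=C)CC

Heavy atoms from the SMILES: 1 Br, 14 C.
Implicit hydrogens by atom environment:
  5 × C (aromatic): 1 H each → 5
  4 × C: 2 H each → 8
  3 × C: 1 H each → 3
  1 × Br: no H
  1 × C: 3 H
  1 × C (aromatic): no H
  Total hydrogens = 19.
Molecular formula: C14H19Br

C14H19Br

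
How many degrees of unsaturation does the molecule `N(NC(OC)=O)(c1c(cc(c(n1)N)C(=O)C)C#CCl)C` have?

Molecular formula from the SMILES: C12H13ClN4O3.
DoU = (2C + 2 + N − H − X)/2 = (2·12 + 2 + 4 − 13 − 1)/2 = 16/2 = 8.
(Structurally: 1 ring(s) + 7 π bond(s) = 8.)

8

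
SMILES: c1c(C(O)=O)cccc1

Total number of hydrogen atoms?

6

Hydrogens are implicit in SMILES; fill each atom to its normal valence:
  5 × C (aromatic): 1 H each → 5
  1 × C (aromatic): no H
  1 × C: no H
  1 × O: 1 H
  1 × O: no H
  Total hydrogens = 6.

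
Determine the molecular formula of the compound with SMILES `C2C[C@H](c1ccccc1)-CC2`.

C11H14

Heavy atoms from the SMILES: 11 C.
Implicit hydrogens by atom environment:
  5 × C (aromatic): 1 H each → 5
  4 × C: 2 H each → 8
  1 × C: 1 H
  1 × C (aromatic): no H
  Total hydrogens = 14.
Molecular formula: C11H14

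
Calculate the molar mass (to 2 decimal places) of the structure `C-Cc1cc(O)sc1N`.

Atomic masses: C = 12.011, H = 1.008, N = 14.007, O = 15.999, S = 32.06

143.20

Molecular formula: C6H9NOS.
M = 6×12.011 + 9×1.008 + 1×14.007 + 1×15.999 + 1×32.06 = 143.20 g/mol.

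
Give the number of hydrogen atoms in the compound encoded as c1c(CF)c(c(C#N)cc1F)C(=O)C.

7

Hydrogens are implicit in SMILES; fill each atom to its normal valence:
  4 × C (aromatic): no H
  2 × C (aromatic): 1 H each → 2
  2 × C: no H
  2 × F: no H
  1 × C: 3 H
  1 × C: 2 H
  1 × N: no H
  1 × O: no H
  Total hydrogens = 7.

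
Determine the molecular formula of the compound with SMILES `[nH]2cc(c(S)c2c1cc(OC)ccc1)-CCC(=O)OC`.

C15H17NO3S

Heavy atoms from the SMILES: 15 C, 1 N, 3 O, 1 S.
Implicit hydrogens by atom environment:
  5 × C (aromatic): 1 H each → 5
  5 × C (aromatic): no H
  3 × O: no H
  2 × C: 3 H each → 6
  2 × C: 2 H each → 4
  1 × C: no H
  1 × N (aromatic): 1 H
  1 × S: 1 H
  Total hydrogens = 17.
Molecular formula: C15H17NO3S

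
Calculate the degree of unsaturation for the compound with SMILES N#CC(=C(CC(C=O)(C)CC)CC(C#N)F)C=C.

7

Molecular formula from the SMILES: C14H17FN2O.
DoU = (2C + 2 + N − H − X)/2 = (2·14 + 2 + 2 − 17 − 1)/2 = 14/2 = 7.
(Structurally: 0 ring(s) + 7 π bond(s) = 7.)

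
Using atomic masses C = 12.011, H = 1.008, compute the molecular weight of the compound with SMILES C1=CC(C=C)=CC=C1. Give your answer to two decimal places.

104.15

Molecular formula: C8H8.
M = 8×12.011 + 8×1.008 = 104.15 g/mol.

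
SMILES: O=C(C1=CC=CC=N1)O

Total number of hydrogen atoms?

5

Hydrogens are implicit in SMILES; fill each atom to its normal valence:
  4 × C (aromatic): 1 H each → 4
  1 × C (aromatic): no H
  1 × C: no H
  1 × N (aromatic): no H
  1 × O: 1 H
  1 × O: no H
  Total hydrogens = 5.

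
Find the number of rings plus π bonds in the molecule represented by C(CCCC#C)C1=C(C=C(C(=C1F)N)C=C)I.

7

Molecular formula from the SMILES: C14H15FIN.
DoU = (2C + 2 + N − H − X)/2 = (2·14 + 2 + 1 − 15 − 2)/2 = 14/2 = 7.
(Structurally: 1 ring(s) + 6 π bond(s) = 7.)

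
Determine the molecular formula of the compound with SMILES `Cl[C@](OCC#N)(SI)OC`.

C4H5ClINO2S

Heavy atoms from the SMILES: 4 C, 1 Cl, 1 I, 1 N, 2 O, 1 S.
Implicit hydrogens by atom environment:
  2 × C: no H
  2 × O: no H
  1 × C: 3 H
  1 × C: 2 H
  1 × Cl: no H
  1 × I: no H
  1 × N: no H
  1 × S: no H
  Total hydrogens = 5.
Molecular formula: C4H5ClINO2S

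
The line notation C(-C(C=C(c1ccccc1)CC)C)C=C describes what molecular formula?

C15H20

Heavy atoms from the SMILES: 15 C.
Implicit hydrogens by atom environment:
  5 × C (aromatic): 1 H each → 5
  3 × C: 2 H each → 6
  3 × C: 1 H each → 3
  2 × C: 3 H each → 6
  1 × C: no H
  1 × C (aromatic): no H
  Total hydrogens = 20.
Molecular formula: C15H20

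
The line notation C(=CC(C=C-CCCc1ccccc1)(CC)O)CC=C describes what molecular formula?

Heavy atoms from the SMILES: 19 C, 1 O.
Implicit hydrogens by atom environment:
  6 × C: 2 H each → 12
  5 × C: 1 H each → 5
  5 × C (aromatic): 1 H each → 5
  1 × C: 3 H
  1 × C: no H
  1 × C (aromatic): no H
  1 × O: 1 H
  Total hydrogens = 26.
Molecular formula: C19H26O

C19H26O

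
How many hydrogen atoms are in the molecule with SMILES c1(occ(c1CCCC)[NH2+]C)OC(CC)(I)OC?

23

Hydrogens are implicit in SMILES; fill each atom to its normal valence:
  4 × C: 3 H each → 12
  4 × C: 2 H each → 8
  3 × C (aromatic): no H
  2 × O: no H
  1 × C (aromatic): 1 H
  1 × C: no H
  1 × I: no H
  1 × N (charge +1): 2 H
  1 × O (aromatic): no H
  Total hydrogens = 23.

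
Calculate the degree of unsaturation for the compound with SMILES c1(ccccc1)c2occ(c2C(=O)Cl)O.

Molecular formula from the SMILES: C11H7ClO3.
DoU = (2C + 2 + N − H − X)/2 = (2·11 + 2 + 0 − 7 − 1)/2 = 16/2 = 8.
(Structurally: 2 ring(s) + 6 π bond(s) = 8.)

8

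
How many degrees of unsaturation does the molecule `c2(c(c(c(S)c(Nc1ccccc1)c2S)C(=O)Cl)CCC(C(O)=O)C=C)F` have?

Molecular formula from the SMILES: C19H17ClFNO3S2.
DoU = (2C + 2 + N − H − X)/2 = (2·19 + 2 + 1 − 17 − 2)/2 = 22/2 = 11.
(Structurally: 2 ring(s) + 9 π bond(s) = 11.)

11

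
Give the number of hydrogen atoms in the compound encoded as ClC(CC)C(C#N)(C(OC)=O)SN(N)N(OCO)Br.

Hydrogens are implicit in SMILES; fill each atom to its normal valence:
  3 × C: no H
  3 × N: no H
  3 × O: no H
  2 × C: 3 H each → 6
  2 × C: 2 H each → 4
  1 × Br: no H
  1 × C: 1 H
  1 × Cl: no H
  1 × N: 2 H
  1 × O: 1 H
  1 × S: no H
  Total hydrogens = 14.

14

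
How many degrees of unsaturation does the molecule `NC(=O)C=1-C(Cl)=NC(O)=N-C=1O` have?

Molecular formula from the SMILES: C5H4ClN3O3.
DoU = (2C + 2 + N − H − X)/2 = (2·5 + 2 + 3 − 4 − 1)/2 = 10/2 = 5.
(Structurally: 1 ring(s) + 4 π bond(s) = 5.)

5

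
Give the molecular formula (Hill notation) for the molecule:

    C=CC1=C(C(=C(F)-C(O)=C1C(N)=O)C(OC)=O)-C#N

C12H9FN2O4

Heavy atoms from the SMILES: 12 C, 1 F, 2 N, 4 O.
Implicit hydrogens by atom environment:
  6 × C (aromatic): no H
  3 × C: no H
  3 × O: no H
  1 × C: 3 H
  1 × C: 2 H
  1 × C: 1 H
  1 × F: no H
  1 × N: 2 H
  1 × N: no H
  1 × O: 1 H
  Total hydrogens = 9.
Molecular formula: C12H9FN2O4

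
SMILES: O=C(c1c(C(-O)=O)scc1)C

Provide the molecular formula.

Heavy atoms from the SMILES: 7 C, 3 O, 1 S.
Implicit hydrogens by atom environment:
  2 × C (aromatic): 1 H each → 2
  2 × C (aromatic): no H
  2 × C: no H
  2 × O: no H
  1 × C: 3 H
  1 × O: 1 H
  1 × S (aromatic): no H
  Total hydrogens = 6.
Molecular formula: C7H6O3S

C7H6O3S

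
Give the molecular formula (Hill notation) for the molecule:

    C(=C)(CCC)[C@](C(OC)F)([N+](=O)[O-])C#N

C9H13FN2O3

Heavy atoms from the SMILES: 9 C, 1 F, 2 N, 3 O.
Implicit hydrogens by atom environment:
  3 × C: 2 H each → 6
  3 × C: no H
  2 × C: 3 H each → 6
  2 × O: no H
  1 × C: 1 H
  1 × F: no H
  1 × N: no H
  1 × N (charge +1): no H
  1 × O (charge -1): no H
  Total hydrogens = 13.
Molecular formula: C9H13FN2O3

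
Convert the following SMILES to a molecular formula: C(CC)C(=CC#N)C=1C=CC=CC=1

C12H13N

Heavy atoms from the SMILES: 12 C, 1 N.
Implicit hydrogens by atom environment:
  5 × C (aromatic): 1 H each → 5
  2 × C: 2 H each → 4
  2 × C: no H
  1 × C: 3 H
  1 × C: 1 H
  1 × C (aromatic): no H
  1 × N: no H
  Total hydrogens = 13.
Molecular formula: C12H13N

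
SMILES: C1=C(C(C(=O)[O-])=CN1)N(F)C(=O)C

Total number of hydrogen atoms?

Hydrogens are implicit in SMILES; fill each atom to its normal valence:
  2 × C (aromatic): 1 H each → 2
  2 × C (aromatic): no H
  2 × C: no H
  2 × O: no H
  1 × C: 3 H
  1 × F: no H
  1 × N (aromatic): 1 H
  1 × N: no H
  1 × O (charge -1): no H
  Total hydrogens = 6.

6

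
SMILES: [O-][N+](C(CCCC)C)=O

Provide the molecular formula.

C6H13NO2

Heavy atoms from the SMILES: 6 C, 1 N, 2 O.
Implicit hydrogens by atom environment:
  3 × C: 2 H each → 6
  2 × C: 3 H each → 6
  1 × C: 1 H
  1 × N (charge +1): no H
  1 × O: no H
  1 × O (charge -1): no H
  Total hydrogens = 13.
Molecular formula: C6H13NO2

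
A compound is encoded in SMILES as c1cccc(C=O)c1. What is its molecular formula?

Heavy atoms from the SMILES: 7 C, 1 O.
Implicit hydrogens by atom environment:
  5 × C (aromatic): 1 H each → 5
  1 × C: 1 H
  1 × C (aromatic): no H
  1 × O: no H
  Total hydrogens = 6.
Molecular formula: C7H6O

C7H6O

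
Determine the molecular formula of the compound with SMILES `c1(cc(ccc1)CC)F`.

C8H9F

Heavy atoms from the SMILES: 8 C, 1 F.
Implicit hydrogens by atom environment:
  4 × C (aromatic): 1 H each → 4
  2 × C (aromatic): no H
  1 × C: 3 H
  1 × C: 2 H
  1 × F: no H
  Total hydrogens = 9.
Molecular formula: C8H9F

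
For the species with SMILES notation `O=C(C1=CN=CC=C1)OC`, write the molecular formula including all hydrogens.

C7H7NO2

Heavy atoms from the SMILES: 7 C, 1 N, 2 O.
Implicit hydrogens by atom environment:
  4 × C (aromatic): 1 H each → 4
  2 × O: no H
  1 × C: 3 H
  1 × C (aromatic): no H
  1 × C: no H
  1 × N (aromatic): no H
  Total hydrogens = 7.
Molecular formula: C7H7NO2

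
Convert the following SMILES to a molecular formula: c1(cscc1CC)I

C6H7IS

Heavy atoms from the SMILES: 6 C, 1 I, 1 S.
Implicit hydrogens by atom environment:
  2 × C (aromatic): 1 H each → 2
  2 × C (aromatic): no H
  1 × C: 3 H
  1 × C: 2 H
  1 × I: no H
  1 × S (aromatic): no H
  Total hydrogens = 7.
Molecular formula: C6H7IS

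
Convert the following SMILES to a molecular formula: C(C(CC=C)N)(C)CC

C8H17N

Heavy atoms from the SMILES: 8 C, 1 N.
Implicit hydrogens by atom environment:
  3 × C: 2 H each → 6
  3 × C: 1 H each → 3
  2 × C: 3 H each → 6
  1 × N: 2 H
  Total hydrogens = 17.
Molecular formula: C8H17N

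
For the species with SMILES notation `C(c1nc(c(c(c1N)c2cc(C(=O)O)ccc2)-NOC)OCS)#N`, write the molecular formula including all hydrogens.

Heavy atoms from the SMILES: 15 C, 4 N, 4 O, 1 S.
Implicit hydrogens by atom environment:
  7 × C (aromatic): no H
  4 × C (aromatic): 1 H each → 4
  3 × O: no H
  2 × C: no H
  1 × C: 3 H
  1 × C: 2 H
  1 × N: 2 H
  1 × N: 1 H
  1 × N (aromatic): no H
  1 × N: no H
  1 × O: 1 H
  1 × S: 1 H
  Total hydrogens = 14.
Molecular formula: C15H14N4O4S

C15H14N4O4S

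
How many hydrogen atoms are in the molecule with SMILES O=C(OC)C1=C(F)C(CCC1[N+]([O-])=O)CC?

Hydrogens are implicit in SMILES; fill each atom to its normal valence:
  3 × C: 2 H each → 6
  3 × C: no H
  3 × O: no H
  2 × C: 3 H each → 6
  2 × C: 1 H each → 2
  1 × F: no H
  1 × N (charge +1): no H
  1 × O (charge -1): no H
  Total hydrogens = 14.

14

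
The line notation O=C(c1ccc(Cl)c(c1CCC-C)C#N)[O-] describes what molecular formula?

C12H11ClNO2-

Heavy atoms from the SMILES: 12 C, 1 Cl, 1 N, 2 O.
Implicit hydrogens by atom environment:
  4 × C (aromatic): no H
  3 × C: 2 H each → 6
  2 × C (aromatic): 1 H each → 2
  2 × C: no H
  1 × C: 3 H
  1 × Cl: no H
  1 × N: no H
  1 × O: no H
  1 × O (charge -1): no H
  Total hydrogens = 11.
Net charge -1.
Molecular formula: C12H11ClNO2-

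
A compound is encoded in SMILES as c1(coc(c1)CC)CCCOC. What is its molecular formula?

Heavy atoms from the SMILES: 10 C, 2 O.
Implicit hydrogens by atom environment:
  4 × C: 2 H each → 8
  2 × C: 3 H each → 6
  2 × C (aromatic): 1 H each → 2
  2 × C (aromatic): no H
  1 × O (aromatic): no H
  1 × O: no H
  Total hydrogens = 16.
Molecular formula: C10H16O2

C10H16O2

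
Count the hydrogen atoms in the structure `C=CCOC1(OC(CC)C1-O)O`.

14

Hydrogens are implicit in SMILES; fill each atom to its normal valence:
  3 × C: 2 H each → 6
  3 × C: 1 H each → 3
  2 × O: 1 H each → 2
  2 × O: no H
  1 × C: 3 H
  1 × C: no H
  Total hydrogens = 14.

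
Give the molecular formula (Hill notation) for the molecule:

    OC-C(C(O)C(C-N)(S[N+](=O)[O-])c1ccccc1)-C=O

Heavy atoms from the SMILES: 12 C, 2 N, 5 O, 1 S.
Implicit hydrogens by atom environment:
  5 × C (aromatic): 1 H each → 5
  3 × C: 1 H each → 3
  2 × C: 2 H each → 4
  2 × O: 1 H each → 2
  2 × O: no H
  1 × C: no H
  1 × C (aromatic): no H
  1 × N: 2 H
  1 × N (charge +1): no H
  1 × O (charge -1): no H
  1 × S: no H
  Total hydrogens = 16.
Molecular formula: C12H16N2O5S

C12H16N2O5S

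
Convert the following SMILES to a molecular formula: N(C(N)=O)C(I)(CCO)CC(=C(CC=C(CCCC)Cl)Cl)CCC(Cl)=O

C17H26Cl3IN2O3

Heavy atoms from the SMILES: 17 C, 3 Cl, 1 I, 2 N, 3 O.
Implicit hydrogens by atom environment:
  9 × C: 2 H each → 18
  6 × C: no H
  3 × Cl: no H
  2 × O: no H
  1 × C: 3 H
  1 × C: 1 H
  1 × I: no H
  1 × N: 2 H
  1 × N: 1 H
  1 × O: 1 H
  Total hydrogens = 26.
Molecular formula: C17H26Cl3IN2O3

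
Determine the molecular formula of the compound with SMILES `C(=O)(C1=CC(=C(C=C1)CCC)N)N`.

C10H14N2O

Heavy atoms from the SMILES: 10 C, 2 N, 1 O.
Implicit hydrogens by atom environment:
  3 × C (aromatic): 1 H each → 3
  3 × C (aromatic): no H
  2 × C: 2 H each → 4
  2 × N: 2 H each → 4
  1 × C: 3 H
  1 × C: no H
  1 × O: no H
  Total hydrogens = 14.
Molecular formula: C10H14N2O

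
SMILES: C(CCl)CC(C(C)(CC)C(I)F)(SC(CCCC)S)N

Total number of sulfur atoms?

The symbol for sulfur appears 2 times in the SMILES.

2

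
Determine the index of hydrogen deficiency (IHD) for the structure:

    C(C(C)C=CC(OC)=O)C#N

4

Molecular formula from the SMILES: C8H11NO2.
DoU = (2C + 2 + N − H − X)/2 = (2·8 + 2 + 1 − 11 − 0)/2 = 8/2 = 4.
(Structurally: 0 ring(s) + 4 π bond(s) = 4.)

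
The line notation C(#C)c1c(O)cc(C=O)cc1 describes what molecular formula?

Heavy atoms from the SMILES: 9 C, 2 O.
Implicit hydrogens by atom environment:
  3 × C (aromatic): 1 H each → 3
  3 × C (aromatic): no H
  2 × C: 1 H each → 2
  1 × C: no H
  1 × O: 1 H
  1 × O: no H
  Total hydrogens = 6.
Molecular formula: C9H6O2

C9H6O2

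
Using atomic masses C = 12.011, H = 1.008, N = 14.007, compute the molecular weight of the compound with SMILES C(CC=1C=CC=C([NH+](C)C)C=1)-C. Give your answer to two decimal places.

164.27

Molecular formula: C11H18N+.
M = 11×12.011 + 18×1.008 + 1×14.007 = 164.27 g/mol.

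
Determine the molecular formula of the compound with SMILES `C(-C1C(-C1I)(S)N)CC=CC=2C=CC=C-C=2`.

C13H16INS

Heavy atoms from the SMILES: 13 C, 1 I, 1 N, 1 S.
Implicit hydrogens by atom environment:
  5 × C (aromatic): 1 H each → 5
  4 × C: 1 H each → 4
  2 × C: 2 H each → 4
  1 × C: no H
  1 × C (aromatic): no H
  1 × I: no H
  1 × N: 2 H
  1 × S: 1 H
  Total hydrogens = 16.
Molecular formula: C13H16INS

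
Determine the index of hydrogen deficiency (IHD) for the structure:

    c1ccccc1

4

Molecular formula from the SMILES: C6H6.
DoU = (2C + 2 + N − H − X)/2 = (2·6 + 2 + 0 − 6 − 0)/2 = 8/2 = 4.
(Structurally: 1 ring(s) + 3 π bond(s) = 4.)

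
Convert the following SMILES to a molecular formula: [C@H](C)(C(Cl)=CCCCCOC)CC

Heavy atoms from the SMILES: 11 C, 1 Cl, 1 O.
Implicit hydrogens by atom environment:
  5 × C: 2 H each → 10
  3 × C: 3 H each → 9
  2 × C: 1 H each → 2
  1 × C: no H
  1 × Cl: no H
  1 × O: no H
  Total hydrogens = 21.
Molecular formula: C11H21ClO

C11H21ClO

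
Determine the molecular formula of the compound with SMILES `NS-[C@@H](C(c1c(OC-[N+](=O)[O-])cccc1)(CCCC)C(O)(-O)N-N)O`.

C14H24N4O6S

Heavy atoms from the SMILES: 14 C, 4 N, 6 O, 1 S.
Implicit hydrogens by atom environment:
  4 × C: 2 H each → 8
  4 × C (aromatic): 1 H each → 4
  3 × O: 1 H each → 3
  2 × C: no H
  2 × C (aromatic): no H
  2 × N: 2 H each → 4
  2 × O: no H
  1 × C: 3 H
  1 × C: 1 H
  1 × N: 1 H
  1 × N (charge +1): no H
  1 × O (charge -1): no H
  1 × S: no H
  Total hydrogens = 24.
Molecular formula: C14H24N4O6S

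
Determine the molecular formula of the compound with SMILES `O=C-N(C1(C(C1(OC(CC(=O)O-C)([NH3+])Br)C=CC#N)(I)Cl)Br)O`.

C11H12Br2ClIN3O5+

Heavy atoms from the SMILES: 2 Br, 11 C, 1 Cl, 1 I, 3 N, 5 O.
Implicit hydrogens by atom environment:
  6 × C: no H
  4 × O: no H
  3 × C: 1 H each → 3
  2 × Br: no H
  2 × N: no H
  1 × C: 3 H
  1 × C: 2 H
  1 × Cl: no H
  1 × I: no H
  1 × N (charge +1): 3 H
  1 × O: 1 H
  Total hydrogens = 12.
Net charge +1.
Molecular formula: C11H12Br2ClIN3O5+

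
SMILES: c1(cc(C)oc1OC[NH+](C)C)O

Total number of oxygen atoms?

3

The symbol for oxygen appears 3 times in the SMILES.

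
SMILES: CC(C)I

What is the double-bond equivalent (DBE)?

0

Molecular formula from the SMILES: C3H7I.
DoU = (2C + 2 + N − H − X)/2 = (2·3 + 2 + 0 − 7 − 1)/2 = 0/2 = 0.
(Structurally: 0 ring(s) + 0 π bond(s) = 0.)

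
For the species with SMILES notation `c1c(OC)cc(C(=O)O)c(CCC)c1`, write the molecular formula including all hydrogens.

Heavy atoms from the SMILES: 11 C, 3 O.
Implicit hydrogens by atom environment:
  3 × C (aromatic): 1 H each → 3
  3 × C (aromatic): no H
  2 × C: 3 H each → 6
  2 × C: 2 H each → 4
  2 × O: no H
  1 × C: no H
  1 × O: 1 H
  Total hydrogens = 14.
Molecular formula: C11H14O3

C11H14O3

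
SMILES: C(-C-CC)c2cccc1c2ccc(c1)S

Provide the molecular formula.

C14H16S

Heavy atoms from the SMILES: 14 C, 1 S.
Implicit hydrogens by atom environment:
  6 × C (aromatic): 1 H each → 6
  4 × C (aromatic): no H
  3 × C: 2 H each → 6
  1 × C: 3 H
  1 × S: 1 H
  Total hydrogens = 16.
Molecular formula: C14H16S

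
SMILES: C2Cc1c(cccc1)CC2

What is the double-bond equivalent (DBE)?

Molecular formula from the SMILES: C10H12.
DoU = (2C + 2 + N − H − X)/2 = (2·10 + 2 + 0 − 12 − 0)/2 = 10/2 = 5.
(Structurally: 2 ring(s) + 3 π bond(s) = 5.)

5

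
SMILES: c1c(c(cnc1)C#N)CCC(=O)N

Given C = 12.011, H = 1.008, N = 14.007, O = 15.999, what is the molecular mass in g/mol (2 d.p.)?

175.19

Molecular formula: C9H9N3O.
M = 9×12.011 + 9×1.008 + 3×14.007 + 1×15.999 = 175.19 g/mol.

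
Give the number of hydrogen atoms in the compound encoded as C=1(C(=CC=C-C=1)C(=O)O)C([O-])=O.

5

Hydrogens are implicit in SMILES; fill each atom to its normal valence:
  4 × C (aromatic): 1 H each → 4
  2 × C (aromatic): no H
  2 × C: no H
  2 × O: no H
  1 × O: 1 H
  1 × O (charge -1): no H
  Total hydrogens = 5.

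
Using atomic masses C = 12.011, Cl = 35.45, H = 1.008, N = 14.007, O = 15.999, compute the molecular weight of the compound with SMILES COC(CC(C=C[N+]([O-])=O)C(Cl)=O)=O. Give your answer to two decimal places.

Molecular formula: C7H8ClNO5.
M = 7×12.011 + 1×35.45 + 8×1.008 + 1×14.007 + 5×15.999 = 221.59 g/mol.

221.59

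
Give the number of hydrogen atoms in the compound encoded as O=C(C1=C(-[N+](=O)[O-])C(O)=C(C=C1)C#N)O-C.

Hydrogens are implicit in SMILES; fill each atom to its normal valence:
  4 × C (aromatic): no H
  3 × O: no H
  2 × C (aromatic): 1 H each → 2
  2 × C: no H
  1 × C: 3 H
  1 × N: no H
  1 × N (charge +1): no H
  1 × O: 1 H
  1 × O (charge -1): no H
  Total hydrogens = 6.

6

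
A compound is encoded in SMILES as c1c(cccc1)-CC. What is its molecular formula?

Heavy atoms from the SMILES: 8 C.
Implicit hydrogens by atom environment:
  5 × C (aromatic): 1 H each → 5
  1 × C: 3 H
  1 × C: 2 H
  1 × C (aromatic): no H
  Total hydrogens = 10.
Molecular formula: C8H10

C8H10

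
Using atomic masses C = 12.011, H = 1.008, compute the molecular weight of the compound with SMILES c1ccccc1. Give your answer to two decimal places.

Molecular formula: C6H6.
M = 6×12.011 + 6×1.008 = 78.11 g/mol.

78.11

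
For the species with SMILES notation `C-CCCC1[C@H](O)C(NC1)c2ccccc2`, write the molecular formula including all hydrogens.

C14H21NO

Heavy atoms from the SMILES: 14 C, 1 N, 1 O.
Implicit hydrogens by atom environment:
  5 × C (aromatic): 1 H each → 5
  4 × C: 2 H each → 8
  3 × C: 1 H each → 3
  1 × C: 3 H
  1 × C (aromatic): no H
  1 × N: 1 H
  1 × O: 1 H
  Total hydrogens = 21.
Molecular formula: C14H21NO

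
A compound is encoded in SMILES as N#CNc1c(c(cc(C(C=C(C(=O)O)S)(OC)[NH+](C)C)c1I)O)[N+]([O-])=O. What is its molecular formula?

Heavy atoms from the SMILES: 14 C, 1 I, 4 N, 6 O, 1 S.
Implicit hydrogens by atom environment:
  5 × C (aromatic): no H
  4 × C: no H
  3 × C: 3 H each → 9
  3 × O: no H
  2 × O: 1 H each → 2
  1 × C (aromatic): 1 H
  1 × C: 1 H
  1 × I: no H
  1 × N: 1 H
  1 × N (charge +1): 1 H
  1 × N (charge +1): no H
  1 × N: no H
  1 × O (charge -1): no H
  1 × S: 1 H
  Total hydrogens = 16.
Net charge +1.
Molecular formula: C14H16IN4O6S+

C14H16IN4O6S+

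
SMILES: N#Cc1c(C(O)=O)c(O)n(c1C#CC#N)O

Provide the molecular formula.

Heavy atoms from the SMILES: 9 C, 3 N, 4 O.
Implicit hydrogens by atom environment:
  5 × C: no H
  4 × C (aromatic): no H
  3 × O: 1 H each → 3
  2 × N: no H
  1 × N (aromatic): no H
  1 × O: no H
  Total hydrogens = 3.
Molecular formula: C9H3N3O4

C9H3N3O4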